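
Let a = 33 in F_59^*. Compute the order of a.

58

The order of 33 must divide p − 1 = 58 = 2 · 29.
Divisors: 1, 2, 29, 58.
Check each in increasing order: 33^1 ≡ 33;  33^2 ≡ 27;  33^29 ≡ 58;  33^58 ≡ 1.
Smallest exponent giving 1 is 58.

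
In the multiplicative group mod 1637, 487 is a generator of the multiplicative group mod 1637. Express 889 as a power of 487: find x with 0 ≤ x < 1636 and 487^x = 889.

67

Baby-step giant-step with m = ceil(sqrt(1636)) = 41.
Baby table (487^j mod 1637 for j=0..40):
  0:1  1:487  2:1441  3:1131  4:765  5:956  6:664  7:879
  8:816  9:1238  10:490  11:1265  12:543  13:884  14:1614  15:258
  16:1234  17:179  18:412  19:930  20:1098  21:1064  22:876  23:992
  24:189  25:371  26:607  27:949  28:529  29:614  30:1084  31:794
  32:346  33:1528  34:938  35:83  36:1133  37:102  38:564  39:1289
  40:772
Giant step factor: 487^(-41) ≡ 1634 (mod 1637).
Scan 889·1634^i mod 1637 for i = 0, 1, …:
  i=0: 889   i=1: 607
Match at i=1, j=26: x = 1·41 + 26 = 67.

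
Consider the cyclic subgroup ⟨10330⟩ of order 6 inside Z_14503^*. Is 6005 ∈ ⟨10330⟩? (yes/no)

⟨10330⟩ has order 6; its elements mod 14503 are {1, 4173, 4174, 10329, 10330, 14502}.
6005 is not in this set.

no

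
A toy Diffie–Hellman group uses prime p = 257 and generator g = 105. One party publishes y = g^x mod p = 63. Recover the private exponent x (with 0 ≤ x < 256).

115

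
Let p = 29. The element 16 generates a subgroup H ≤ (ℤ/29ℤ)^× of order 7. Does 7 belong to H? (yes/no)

yes

⟨16⟩ has order 7; its elements mod 29 are {1, 7, 16, 20, 23, 24, 25}.
7 is in this set.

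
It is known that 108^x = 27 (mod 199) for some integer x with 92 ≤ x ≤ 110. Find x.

105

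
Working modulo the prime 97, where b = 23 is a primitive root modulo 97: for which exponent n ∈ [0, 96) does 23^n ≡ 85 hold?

Baby-step giant-step with m = ceil(sqrt(96)) = 10.
Baby table (23^j mod 97 for j=0..9):
  0:1  1:23  2:44  3:42  4:93  5:5  6:18  7:26
  8:16  9:77
Giant step factor: 23^(-10) ≡ 66 (mod 97).
Scan 85·66^i mod 97 for i = 0, 1, …:
  i=0: 85   i=1: 81   i=2: 11   i=3: 47
  i=4: 95   i=5: 62   i=6: 18
Match at i=6, j=6: n = 6·10 + 6 = 66.

66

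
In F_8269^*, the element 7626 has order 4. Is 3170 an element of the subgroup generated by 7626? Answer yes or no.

no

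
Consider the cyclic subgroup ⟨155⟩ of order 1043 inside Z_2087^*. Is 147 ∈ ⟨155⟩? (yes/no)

147 ∈ ⟨155⟩ iff 147^1043 ≡ 1 (mod 2087), since |⟨155⟩| = 1043.
147^1043 mod 2087 = 1.
Since 1 = 1, 147 lies in the subgroup.

yes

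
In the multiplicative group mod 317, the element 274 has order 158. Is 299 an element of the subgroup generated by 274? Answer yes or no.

299 ∈ ⟨274⟩ iff 299^158 ≡ 1 (mod 317), since |⟨274⟩| = 158.
299^158 mod 317 = 316.
Since 316 ≠ 1, 299 does not lie in the subgroup.

no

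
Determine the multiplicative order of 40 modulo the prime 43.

21

The order of 40 must divide p − 1 = 42 = 2 · 3 · 7.
Divisors: 1, 2, 3, 6, 7, 14, 21, 42.
Check each in increasing order: 40^1 ≡ 40;  40^2 ≡ 9;  40^3 ≡ 16;  40^6 ≡ 41;  40^7 ≡ 6;  40^14 ≡ 36;  40^21 ≡ 1.
Smallest exponent giving 1 is 21.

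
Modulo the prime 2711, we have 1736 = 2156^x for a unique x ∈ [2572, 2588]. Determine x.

Compute 2156^2572 mod 2711 = 760, then multiply by 2156 repeatedly:
  2156^2572=760  2156^2573=1116  2156^2574=1439  2156^2575=1100  2156^2576=2186
  2156^2577=1298  2156^2578=736  2156^2579=881  2156^2580=1736
Found 1736 at exponent 2580.

2580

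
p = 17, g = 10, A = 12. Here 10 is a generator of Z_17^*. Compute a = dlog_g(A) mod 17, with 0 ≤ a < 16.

Successive powers of 10 modulo 17:
  10^0=1  10^1=10  10^2=15  10^3=14  10^4=4  10^5=6
  10^6=9  10^7=5  10^8=16  10^9=7  10^10=2  10^11=3
  10^12=13  10^13=11  10^14=8  10^15=12
So 10^15 ≡ 12 (mod 17), giving a = 15.

15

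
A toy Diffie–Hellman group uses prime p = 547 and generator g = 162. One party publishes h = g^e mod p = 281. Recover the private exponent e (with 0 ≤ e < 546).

139

Baby-step giant-step with m = ceil(sqrt(546)) = 24.
Baby table (162^j mod 547 for j=0..23):
  0:1  1:162  2:535  3:244  4:144  5:354  6:460  7:128
  8:497  9:105  10:53  11:381  12:458  13:351  14:521  15:164
  16:312  17:220  18:85  19:95  20:74  21:501  22:206  23:5
Giant step factor: 162^(-24) ≡ 52 (mod 547).
Scan 281·52^i mod 547 for i = 0, 1, …:
  i=0: 281   i=1: 390   i=2: 41   i=3: 491
  i=4: 370   i=5: 95
Match at i=5, j=19: e = 5·24 + 19 = 139.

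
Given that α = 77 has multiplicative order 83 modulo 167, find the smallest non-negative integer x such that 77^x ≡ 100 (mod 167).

54

Baby-step giant-step with m = ceil(sqrt(83)) = 10.
Baby table (77^j mod 167 for j=0..9):
  0:1  1:77  2:84  3:122  4:42  5:61  6:21  7:114
  8:94  9:57
Giant step factor: 77^(-10) ≡ 32 (mod 167).
Scan 100·32^i mod 167 for i = 0, 1, …:
  i=0: 100   i=1: 27   i=2: 29   i=3: 93
  i=4: 137   i=5: 42
Match at i=5, j=4: x = 5·10 + 4 = 54.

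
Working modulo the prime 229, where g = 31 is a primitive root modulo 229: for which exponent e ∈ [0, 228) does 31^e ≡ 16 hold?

168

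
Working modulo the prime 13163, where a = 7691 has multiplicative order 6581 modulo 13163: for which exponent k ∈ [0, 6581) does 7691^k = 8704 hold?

Baby-step giant-step with m = ceil(sqrt(6581)) = 82.
Baby table (7691^j mod 13163 for j=0..81):
  0:1  1:7691  2:10122  3:2320  4:7255  5:248  6:11896  7:9286
  8:9351  9:9072  10:8852  11:1696  12:12566  13:2360  14:12146  15:10238
  16:12555  17:9900  18:6108  19:11044  20:11728  21:7172  22:6882  23:1039
  24:1008  25:12684  26:1651  27:8709  28:7575  29:13050  30:12838  31:1395
  32:1100  33:9454  34:11465  35:11541  36:3722  37:9540  38:1578  39:112
  40:5797  41:1646  42:9743  43:9617  44:1450  45:2889  46:155  47:7435
  48:2513  49:4199  50:5670  51:12114  52:1060  53:4563  54:1475  55:10882
  56:3108  57:12783  58:12769  59:10399  60:321  61:7330  62:11064  63:7592
  64:12167  65:630  66:1346  67:5968  68:507  69:3089  70:11447  71:4733
  72:5808  73:7269  74:2618  75:8811  76:2277  77:5617  78:12544  79:4277
  80:70  81:11850
Giant step factor: 7691^(-82) ≡ 11586 (mod 13163).
Scan 8704·11586^i mod 13163 for i = 0, 1, …:
  i=0: 8704   i=1: 2801   i=2: 5591   i=3: 2203
  i=4: 901   i=5: 727   i=6: 11865   i=7: 6681
  i=8: 7626   i=9: 4780     …   i=63: 4745
  i=64: 6882
Match at i=64, j=22: k = 64·82 + 22 = 5270.

5270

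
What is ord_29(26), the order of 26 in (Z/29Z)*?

The order of 26 must divide p − 1 = 28 = 2^2 · 7.
Divisors: 1, 2, 4, 7, 14, 28.
Check each in increasing order: 26^1 ≡ 26;  26^2 ≡ 9;  26^4 ≡ 23;  26^7 ≡ 17;  26^14 ≡ 28;  26^28 ≡ 1.
Smallest exponent giving 1 is 28.

28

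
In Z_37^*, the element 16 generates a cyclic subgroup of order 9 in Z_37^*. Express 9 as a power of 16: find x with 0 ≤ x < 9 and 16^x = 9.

4

Successive powers of 16 modulo 37:
  16^0=1  16^1=16  16^2=34  16^3=26  16^4=9
So 16^4 ≡ 9 (mod 37), giving x = 4.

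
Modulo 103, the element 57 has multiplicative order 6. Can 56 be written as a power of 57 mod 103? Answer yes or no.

56 ∈ ⟨57⟩ iff 56^6 ≡ 1 (mod 103), since |⟨57⟩| = 6.
56^6 mod 103 = 1.
Since 1 = 1, 56 lies in the subgroup.

yes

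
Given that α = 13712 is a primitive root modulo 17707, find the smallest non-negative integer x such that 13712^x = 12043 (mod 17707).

Baby-step giant-step with m = ceil(sqrt(17706)) = 134.
Baby table (13712^j mod 17707 for j=0..133):
  0:1  1:13712  2:6018  3:4196  4:5509  5:1346  6:5658  7:8129
  8:16990  9:13588  10:5602  11:1658  12:16415  13:8803  14:15824  15:14817
  16:586  17:13961  18:2855  19:15290  20:5600  21:9648  22:4379  23:411
  24:4806  25:12125  26:6977  27:15410  28:4289  29:5821  30:12103  31:6332
  32:6963  33:512  34:8572  35:198  36:5805  37:5195  38:16286  39:10655
  40:903  41:4743  42:15912  43:17397  44:16667  45:11362  46:9558  47:9789
  48:7708  49:16720  50:12111  51:9786  52:1986  53:16373  54:17230  55:10966
  56:15655  57:17106  58:10550  59:13117  60:10305  61:300  62:5576  63:16993
  64:1603  65:5949  66:14246  67:15235  68:12841  69:15091  70:3790  71:16142
  72:1604  73:1954  74:2557  75:1724  76:643  77:16437  78:9448  79:6564
  80:887  81:15542  82:8159  83:3382  84:17058  85:7533  86:7565  87:3674
  88:1473  89:11796  90:11014  91:965  92:4951  93:17181  94:11944  95:4085
  96:6279  97:6214  98:284  99:16375  100:9240  101:5295  102:6340  103:10417
  104:13242  105:6726  106:8856  107:16573  108:15045  109:10490  110:4919  111:3365
  112:14145  113:11469  114:7061  115:16263  116:14005  117:4145  118:14477  119:13154
  120:4146  121:10482  122:1465  123:8342  124:15991  125:2811  126:14000  127:6413
  128:2094  129:9881  130:12015  131:3752  132:8589  133:3111
Giant step factor: 13712^(-134) ≡ 14969 (mod 17707).
Scan 12043·14969^i mod 17707 for i = 0, 1, …:
  i=0: 12043   i=1: 14407   i=2: 4830   i=3: 2589
  i=4: 11825   i=5: 9253   i=6: 4003   i=7: 419
  i=8: 3733   i=9: 13692     …   i=39: 4399
  i=40: 14005
Match at i=40, j=116: x = 40·134 + 116 = 5476.

5476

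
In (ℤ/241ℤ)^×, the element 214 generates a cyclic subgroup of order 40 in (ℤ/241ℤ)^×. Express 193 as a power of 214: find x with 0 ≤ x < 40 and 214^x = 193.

7

Successive powers of 214 modulo 241:
  214^0=1  214^1=214  214^2=6  214^3=79  214^4=36  214^5=233
  214^6=216  214^7=193
So 214^7 ≡ 193 (mod 241), giving x = 7.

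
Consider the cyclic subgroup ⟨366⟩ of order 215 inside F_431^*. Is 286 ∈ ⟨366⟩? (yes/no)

no

286 ∈ ⟨366⟩ iff 286^215 ≡ 1 (mod 431), since |⟨366⟩| = 215.
286^215 mod 431 = 430.
Since 430 ≠ 1, 286 does not lie in the subgroup.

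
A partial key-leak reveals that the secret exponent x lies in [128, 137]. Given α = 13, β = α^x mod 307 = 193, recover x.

135

Compute 13^128 mod 307 = 65, then multiply by 13 repeatedly:
  13^128=65  13^129=231  13^130=240  13^131=50  13^132=36
  13^133=161  13^134=251  13^135=193
Found 193 at exponent 135.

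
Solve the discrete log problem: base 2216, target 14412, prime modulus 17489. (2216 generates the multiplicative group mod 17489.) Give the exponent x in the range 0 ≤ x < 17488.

Baby-step giant-step with m = ceil(sqrt(17488)) = 133.
Baby table (2216^j mod 17489 for j=0..132):
  0:1  1:2216  2:13736  3:8116  4:6364  5:6490  6:5882  7:5207
  8:13461  9:10831  10:6588  11:13182  12:4682  13:4335  14:4899  15:13004
  16:12481  17:7787  18:11838  19:16997  20:11535  21:10131  22:11909  23:16932
  24:7407  25:9230  26:9039  27:5519  28:5293  29:11658  30:2875  31:5004
  32:838  33:3174  34:3006  35:15476  36:16376  37:17030  38:14707  39:8705
  40:17402  41:17076  42:11709  43:10957  44:5980  45:12507  46:12936  47:1705
  48:656  49:2109  50:3981  51:7440  52:12402  53:7613  54:11012  55:5437
  56:15960  57:4602  58:1945  59:7826  60:10817  61:10542  62:13257  63:13481
  64:2684  65:1484  66:612  67:9539  68:11712  69:116  70:12210  71:1877
  72:14539  73:3686  74:813  75:241  76:9386  77:4955  78:14677  79:12181
  80:7569  81:953  82:13168  83:8636  84:4410  85:13698  86:11353  87:9066
  88:12884  89:8896  90:3433  91:17302  92:5344  93:2251  94:3851  95:16673
  96:10600  97:1873  98:5675  99:1209  100:3327  101:9763  102:915  103:16405
  104:11338  105:10804  106:16712  107:9579  108:12907  109:7397  110:4559  111:11591
  112:11804  113:11609  114:16714  115:14011  116:5401  117:6140  118:17287  119:7082
  120:6079  121:4534  122:8658  123:695  124:1088  125:15015  126:9162  127:15752
  128:15877  129:13053  130:16131  131:16269  132:7275
Giant step factor: 2216^(-133) ≡ 11425 (mod 17489).
Scan 14412·11425^i mod 17489 for i = 0, 1, …:
  i=0: 14412   i=1: 15654   i=2: 4436   i=3: 15667
  i=4: 13049   i=5: 8589   i=6: 16035   i=7: 2600
  i=8: 8678   i=9: 1009     …   i=67: 5999
  i=68: 16673
Match at i=68, j=95: x = 68·133 + 95 = 9139.

9139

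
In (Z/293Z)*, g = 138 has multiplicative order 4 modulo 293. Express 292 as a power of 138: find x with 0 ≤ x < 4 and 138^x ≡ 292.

Successive powers of 138 modulo 293:
  138^0=1  138^1=138  138^2=292
So 138^2 ≡ 292 (mod 293), giving x = 2.

2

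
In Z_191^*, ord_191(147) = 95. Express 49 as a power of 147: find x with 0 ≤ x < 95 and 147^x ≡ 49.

19

Successive powers of 147 modulo 191:
  147^0=1  147^1=147  147^2=26  147^3=2  147^4=103  147^5=52
  147^6=4  147^7=15  147^8=104  147^9=8  147^10=30  147^11=17
  147^12=16  147^13=60  147^14=34  147^15=32  147^16=120  147^17=68
  147^18=64  147^19=49
So 147^19 ≡ 49 (mod 191), giving x = 19.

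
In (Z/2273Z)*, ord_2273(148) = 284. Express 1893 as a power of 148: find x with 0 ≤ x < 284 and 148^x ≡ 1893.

Baby-step giant-step with m = ceil(sqrt(284)) = 17.
Baby table (148^j mod 2273 for j=0..16):
  0:1  1:148  2:1447  3:494  4:376  5:1096  6:825  7:1631
  8:450  9:683  10:1072  11:1819  12:998  13:2232  14:751  15:2044
  16:203
Giant step factor: 148^(-17) ≡ 1024 (mod 2273).
Scan 1893·1024^i mod 2273 for i = 0, 1, …:
  i=0: 1893   i=1: 1836   i=2: 293   i=3: 2269
  i=4: 450
Match at i=4, j=8: x = 4·17 + 8 = 76.

76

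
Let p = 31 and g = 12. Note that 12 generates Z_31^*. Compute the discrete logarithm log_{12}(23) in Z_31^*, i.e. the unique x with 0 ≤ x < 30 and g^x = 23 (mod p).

3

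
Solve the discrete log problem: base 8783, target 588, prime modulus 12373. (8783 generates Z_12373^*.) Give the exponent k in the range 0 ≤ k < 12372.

Baby-step giant-step with m = ceil(sqrt(12372)) = 112.
Baby table (8783^j mod 12373 for j=0..111):
  0:1  1:8783  2:7807  3:10088  4:12224  5:2871  6:12192  7:6394
  8:9828  9:5276  10:2223  11:15  12:8015  13:5748  14:2844  15:10138
  16:5946  17:9658  18:9299  19:11317  20:4902  21:8599  22:225  23:8868
  24:11982  25:5541  26:3594  27:2579  28:8767  29:3382  30:8906  31:11665
  32:5255  33:3375  34:9290  35:6508  36:8877  37:4418  38:1566  39:7775
  40:1238  41:9860  42:1753  43:4587  44:1133  45:3247  46:11009  47:9425
  48:4405  49:11117  50:5268  51:6197  52:11797  53:1549  54:6940  55:4622
  56:11586  57:4286  58:5272  59:4210  60:5906  61:4782  62:6344  63:3733
  64:10862  65:5116  66:7465  67:568  68:2425  69:4842  70:1285  71:1979
  72:9865  73:8549  74:6503  75:2081  76:2502  77:618  78:8520  79:11629
  80:10765  81:6902  82:4939  83:11872  84:4505  85:10934  86:6469  87:411
  88:9270  89:4070  90:1213  91:626  92:4546  93:12220  94:4858  95:5710
  96:3161  97:10424  98:6165  99:2947  100:11558  101:5822  102:9390  103:6325
  104:10078  105:11005  106:11412  107:10296  108:7884  109:5864  110:7086  111:148
Giant step factor: 8783^(-112) ≡ 2392 (mod 12373).
Scan 588·2392^i mod 12373 for i = 0, 1, …:
  i=0: 588   i=1: 8347   i=2: 8375   i=3: 1113
  i=4: 2101   i=5: 2154   i=6: 5200   i=7: 3535
  i=8: 4961   i=9: 1005     …   i=91: 12080
  i=92: 4405
Match at i=92, j=48: k = 92·112 + 48 = 10352.

10352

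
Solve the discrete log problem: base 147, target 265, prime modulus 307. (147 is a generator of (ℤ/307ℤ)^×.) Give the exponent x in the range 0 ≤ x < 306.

107

Baby-step giant-step with m = ceil(sqrt(306)) = 18.
Baby table (147^j mod 307 for j=0..17):
  0:1  1:147  2:119  3:301  4:39  5:207  6:36  7:73
  8:293  9:91  10:176  11:84  12:68  13:172  14:110  15:206
  16:196  17:261
Giant step factor: 147^(-18) ≡ 115 (mod 307).
Scan 265·115^i mod 307 for i = 0, 1, …:
  i=0: 265   i=1: 82   i=2: 220   i=3: 126
  i=4: 61   i=5: 261
Match at i=5, j=17: x = 5·18 + 17 = 107.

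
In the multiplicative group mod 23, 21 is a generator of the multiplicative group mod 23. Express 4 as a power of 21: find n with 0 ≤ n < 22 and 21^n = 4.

2

Successive powers of 21 modulo 23:
  21^0=1  21^1=21  21^2=4
So 21^2 ≡ 4 (mod 23), giving n = 2.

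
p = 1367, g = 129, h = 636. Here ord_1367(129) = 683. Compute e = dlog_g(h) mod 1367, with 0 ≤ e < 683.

Baby-step giant-step with m = ceil(sqrt(683)) = 27.
Baby table (129^j mod 1367 for j=0..26):
  0:1  1:129  2:237  3:499  4:122  5:701  6:207  7:730
  8:1214  9:768  10:648  11:205  12:472  13:740  14:1137  15:404
  16:170  17:58  18:647  19:76  20:235  21:241  22:1015  23:1070
  24:1330  25:695  26:800
Giant step factor: 129^(-27) ≡ 804 (mod 1367).
Scan 636·804^i mod 1367 for i = 0, 1, …:
  i=0: 636   i=1: 86   i=2: 794   i=3: 1354
  i=4: 484   i=5: 908   i=6: 54   i=7: 1039
  i=8: 119   i=9: 1353     …   i=15: 721
  i=16: 76
Match at i=16, j=19: e = 16·27 + 19 = 451.

451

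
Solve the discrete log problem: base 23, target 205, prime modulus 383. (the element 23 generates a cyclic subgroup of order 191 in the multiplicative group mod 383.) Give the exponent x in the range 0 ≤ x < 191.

61

Baby-step giant-step with m = ceil(sqrt(191)) = 14.
Baby table (23^j mod 383 for j=0..13):
  0:1  1:23  2:146  3:294  4:251  5:28  6:261  7:258
  8:189  9:134  10:18  11:31  12:330  13:313
Giant step factor: 23^(-14) ≡ 54 (mod 383).
Scan 205·54^i mod 383 for i = 0, 1, …:
  i=0: 205   i=1: 346   i=2: 300   i=3: 114
  i=4: 28
Match at i=4, j=5: x = 4·14 + 5 = 61.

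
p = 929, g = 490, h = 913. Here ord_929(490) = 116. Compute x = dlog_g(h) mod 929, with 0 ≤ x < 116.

95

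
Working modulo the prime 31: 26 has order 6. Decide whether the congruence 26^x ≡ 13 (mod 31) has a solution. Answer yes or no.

no

13 ∈ ⟨26⟩ iff 13^6 ≡ 1 (mod 31), since |⟨26⟩| = 6.
13^6 mod 31 = 16.
Since 16 ≠ 1, 13 does not lie in the subgroup.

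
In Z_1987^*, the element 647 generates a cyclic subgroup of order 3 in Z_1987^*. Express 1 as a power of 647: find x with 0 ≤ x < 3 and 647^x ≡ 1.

Successive powers of 647 modulo 1987:
  647^0=1
So 647^0 ≡ 1 (mod 1987), giving x = 0.

0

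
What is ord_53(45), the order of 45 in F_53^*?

52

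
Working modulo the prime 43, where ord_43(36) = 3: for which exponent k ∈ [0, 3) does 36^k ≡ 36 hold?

Successive powers of 36 modulo 43:
  36^0=1  36^1=36
So 36^1 ≡ 36 (mod 43), giving k = 1.

1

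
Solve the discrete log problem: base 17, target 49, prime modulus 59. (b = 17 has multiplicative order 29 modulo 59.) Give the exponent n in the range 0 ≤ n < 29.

Successive powers of 17 modulo 59:
  17^0=1  17^1=17  17^2=53  17^3=16  17^4=36  17^5=22
  17^6=20  17^7=45  17^8=57  17^9=25  17^10=12  17^11=27
  17^12=46  17^13=15  17^14=19  17^15=28  17^16=4  17^17=9
  17^18=35  17^19=5  17^20=26  17^21=29  17^22=21  17^23=3
  17^24=51  17^25=41  17^26=48  17^27=49
So 17^27 ≡ 49 (mod 59), giving n = 27.

27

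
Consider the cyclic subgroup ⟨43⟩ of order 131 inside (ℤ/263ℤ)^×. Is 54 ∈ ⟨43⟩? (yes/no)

yes

54 ∈ ⟨43⟩ iff 54^131 ≡ 1 (mod 263), since |⟨43⟩| = 131.
54^131 mod 263 = 1.
Since 1 = 1, 54 lies in the subgroup.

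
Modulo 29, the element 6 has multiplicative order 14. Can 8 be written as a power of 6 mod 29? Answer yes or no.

⟨6⟩ has order 14; its elements mod 29 are {1, 4, 5, 6, 7, 9, 13, 16, 20, 22, 23, 24, 25, 28}.
8 is not in this set.

no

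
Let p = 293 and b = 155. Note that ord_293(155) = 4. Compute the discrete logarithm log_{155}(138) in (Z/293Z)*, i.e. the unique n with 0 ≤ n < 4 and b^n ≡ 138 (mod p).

Successive powers of 155 modulo 293:
  155^0=1  155^1=155  155^2=292  155^3=138
So 155^3 ≡ 138 (mod 293), giving n = 3.

3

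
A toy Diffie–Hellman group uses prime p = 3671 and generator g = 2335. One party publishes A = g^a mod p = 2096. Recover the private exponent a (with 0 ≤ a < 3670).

2361

Baby-step giant-step with m = ceil(sqrt(3670)) = 61.
Baby table (2335^j mod 3671 for j=0..60):
  0:1  1:2335  2:790  3:1808  4:30  5:301  6:1674  7:2846
  8:900  9:1688  10:2497  11:947  12:1303  13:2917  14:1490  15:2713
  16:2380  17:3077  18:648  19:628  20:1651  21:535  22:1085  23:485
  24:1807  25:1366  26:3182  27:3537  28:2816  29:599  30:14  31:3322
  32:47  33:3286  34:420  35:543  36:1410  37:3134  38:1587  39:1606
  40:1919  41:2245  42:3558  43:457  44:2505  45:1272  46:281  47:2697
  48:1730  49:1450  50:1088  51:148  52:506  53:3119  54:3272  55:769
  56:496  57:1795  58:2714  59:1044  60:196
Giant step factor: 2335^(-61) ≡ 2118 (mod 3671).
Scan 2096·2118^i mod 3671 for i = 0, 1, …:
  i=0: 2096   i=1: 1089   i=2: 1114   i=3: 2670
  i=4: 1720   i=5: 1328   i=6: 718   i=7: 930
  i=8: 2084   i=9: 1370     …   i=37: 2737
  i=38: 457
Match at i=38, j=43: a = 38·61 + 43 = 2361.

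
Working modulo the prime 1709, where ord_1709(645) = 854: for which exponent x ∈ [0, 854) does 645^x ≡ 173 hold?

Baby-step giant-step with m = ceil(sqrt(854)) = 30.
Baby table (645^j mod 1709 for j=0..29):
  0:1  1:645  2:738  3:908  4:1182  5:176  6:726  7:4
  8:871  9:1243  10:214  11:1310  12:704  13:1195  14:16  15:66
  16:1554  17:856  18:113  19:1107  20:1362  21:64  22:264  23:1089
  24:6  25:452  26:1010  27:321  28:256  29:1056
Giant step factor: 645^(-30) ≡ 1095 (mod 1709).
Scan 173·1095^i mod 1709 for i = 0, 1, …:
  i=0: 173   i=1: 1445   i=2: 1450   i=3: 89
  i=4: 42   i=5: 1556   i=6: 1656   i=7: 71
  i=8: 840   i=9: 358     …   i=14: 1017
  i=15: 1056
Match at i=15, j=29: x = 15·30 + 29 = 479.

479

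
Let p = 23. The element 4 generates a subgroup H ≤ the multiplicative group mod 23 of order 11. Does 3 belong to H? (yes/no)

yes

⟨4⟩ has order 11; its elements mod 23 are {1, 2, 3, 4, 6, 8, 9, 12, 13, 16, 18}.
3 is in this set.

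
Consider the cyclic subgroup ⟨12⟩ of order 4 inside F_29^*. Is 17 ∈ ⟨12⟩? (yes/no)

17 ∈ ⟨12⟩ iff 17^4 ≡ 1 (mod 29), since |⟨12⟩| = 4.
17^4 mod 29 = 1.
Since 1 = 1, 17 lies in the subgroup.

yes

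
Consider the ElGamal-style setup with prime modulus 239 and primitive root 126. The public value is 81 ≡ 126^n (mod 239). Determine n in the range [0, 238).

132

Baby-step giant-step with m = ceil(sqrt(238)) = 16.
Baby table (126^j mod 239 for j=0..15):
  0:1  1:126  2:102  3:185  4:127  5:228  6:48  7:73
  8:116  9:37  10:121  11:189  12:153  13:158  14:71  15:103
Giant step factor: 126^(-16) ≡ 83 (mod 239).
Scan 81·83^i mod 239 for i = 0, 1, …:
  i=0: 81   i=1: 31   i=2: 183   i=3: 132
  i=4: 201   i=5: 192   i=6: 162   i=7: 62
  i=8: 127
Match at i=8, j=4: n = 8·16 + 4 = 132.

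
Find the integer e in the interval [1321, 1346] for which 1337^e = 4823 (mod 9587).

1342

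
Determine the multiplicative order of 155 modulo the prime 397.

The order of 155 must divide p − 1 = 396 = 2^2 · 3^2 · 11.
Divisors: 1, 2, 3, 4, 6, 9, 11, 12, 18, 22, 33, 36, 44, 66, 99, 132, 198, 396.
Check each in increasing order: 155^1 ≡ 155;  155^2 ≡ 205;  155^3 ≡ 15;  155^4 ≡ 340;  155^6 ≡ 225;  155^9 ≡ 199;  155^11 ≡ 301;  155^12 ≡ 206;  155^18 ≡ 298;  155^22 ≡ 85;  155^33 ≡ 177;  155^36 ≡ 273;  155^44 ≡ 79;  155^66 ≡ 363;  155^99 ≡ 334;  155^132 ≡ 362;  155^198 ≡ 396;  155^396 ≡ 1.
Smallest exponent giving 1 is 396.

396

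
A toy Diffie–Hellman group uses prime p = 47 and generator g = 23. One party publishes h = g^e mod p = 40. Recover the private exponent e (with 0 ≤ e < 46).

11

Successive powers of 23 modulo 47:
  23^0=1  23^1=23  23^2=12  23^3=41  23^4=3  23^5=22
  23^6=36  23^7=29  23^8=9  23^9=19  23^10=14  23^11=40
So 23^11 ≡ 40 (mod 47), giving e = 11.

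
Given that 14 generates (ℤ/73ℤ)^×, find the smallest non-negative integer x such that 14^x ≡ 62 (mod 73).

11

Successive powers of 14 modulo 73:
  14^0=1  14^1=14  14^2=50  14^3=43  14^4=18  14^5=33
  14^6=24  14^7=44  14^8=32  14^9=10  14^10=67  14^11=62
So 14^11 ≡ 62 (mod 73), giving x = 11.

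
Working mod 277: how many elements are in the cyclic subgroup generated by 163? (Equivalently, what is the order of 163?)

276

The order of 163 must divide p − 1 = 276 = 2^2 · 3 · 23.
Divisors: 1, 2, 3, 4, 6, 12, 23, 46, 69, 92, 138, 276.
Check each in increasing order: 163^1 ≡ 163;  163^2 ≡ 254;  163^3 ≡ 129;  163^4 ≡ 252;  163^6 ≡ 21;  163^12 ≡ 164;  163^23 ≡ 182;  163^46 ≡ 161;  163^69 ≡ 217;  163^92 ≡ 160;  163^138 ≡ 276;  163^276 ≡ 1.
Smallest exponent giving 1 is 276.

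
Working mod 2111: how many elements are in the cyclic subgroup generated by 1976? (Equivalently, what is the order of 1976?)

The order of 1976 must divide p − 1 = 2110 = 2 · 5 · 211.
Divisors: 1, 2, 5, 10, 211, 422, 1055, 2110.
Check each in increasing order: 1976^1 ≡ 1976;  1976^2 ≡ 1337;  1976^5 ≡ 1372;  1976^10 ≡ 1483;  1976^211 ≡ 325;  1976^422 ≡ 75;  1976^1055 ≡ 2110;  1976^2110 ≡ 1.
Smallest exponent giving 1 is 2110.

2110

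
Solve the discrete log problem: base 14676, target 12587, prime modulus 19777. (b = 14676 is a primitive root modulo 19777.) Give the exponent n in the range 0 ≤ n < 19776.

Baby-step giant-step with m = ceil(sqrt(19776)) = 141.
Baby table (14676^j mod 19777 for j=0..140):
  0:1  1:14676  2:13446  3:18367  4:13359  5:7283  6:10400  7:11291
  8:15010  9:10534  10:175  11:17067  12:19364  13:10351  14:4139  15:8797
  16:516  17:18002  18:16186  19:4189  20:10848  21:398  22:6833  23:11718
  24:12353  25:16646  26:11192  27:5807  28:4439  29:1326  30:19585  31:10319
  32:9155  33:13619  34:6082  35:5831  36:677  37:7598  38:5522  39:14503
  40:5954  41:6118  42:188  43:10085  44:16169  45:11798  46:19590  47:4591
  48:17054  49:6569  50:13546  51:2692  52:13123  53:4722  54:1464  55:7842
  56:6829  57:12345  58:17900  59:2509  60:17087  61:16229  62:2393  63:15493
  64:18876  65:7737  66:8455  67:4682  68:7734  69:3981  70:3898  71:11964
  72:3458  73:1826  74:541  75:9139  76:16127  77:8493  78:8614  79:4480
  80:9732  81:17115  82:11840  83:3118  84:15567  85:17165  86:13891  87:3000
  88:4398  89:12697  90:2278  91:8798  92:15192  93:11671  94:14776  95:17548
  96:18131  97:10798  98:18124  99:6951  100:3110  101:16821  102:8482  103:5394
  104:14790  105:5465  106:8605  107:10835  108:7380  109:10028  110:10271  111:16679
  112:1075  113:14431  114:17240  115:7079  116:2823  117:17310  118:5995  119:14524
  120:17495  121:11606  122:10132  123:13746  124:10896  125:12651  126:19377  127:3369
  128:944  129:10244  130:15967  131:13796  132:12947  133:12533  134:8208  135:18678
  136:9108  137:16042  138:6984  139:12770  140:5668
Giant step factor: 14676^(-141) ≡ 11727 (mod 19777).
Scan 12587·11727^i mod 19777 for i = 0, 1, …:
  i=0: 12587   i=1: 11998   i=2: 6968   i=3: 14949
  i=4: 3595   i=5: 13778   i=6: 16293   i=7: 2414
  i=8: 8091   i=9: 12888     …   i=120: 508
  i=121: 4439
Match at i=121, j=28: n = 121·141 + 28 = 17089.

17089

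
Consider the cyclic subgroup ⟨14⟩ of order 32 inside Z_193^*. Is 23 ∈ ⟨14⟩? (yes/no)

yes

23 ∈ ⟨14⟩ iff 23^32 ≡ 1 (mod 193), since |⟨14⟩| = 32.
23^32 mod 193 = 1.
Since 1 = 1, 23 lies in the subgroup.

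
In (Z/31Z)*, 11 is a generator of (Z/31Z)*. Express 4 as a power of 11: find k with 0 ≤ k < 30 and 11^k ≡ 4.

6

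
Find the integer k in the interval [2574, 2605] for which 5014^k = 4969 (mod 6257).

2605

Compute 5014^2574 mod 6257 = 4337, then multiply by 5014 repeatedly:
  5014^2574=4337  5014^2575=2643  5014^2576=5933  5014^2577=2284  5014^2578=1666
  5014^2579=229  5014^2580=3175  5014^2581=1642  5014^2582=5033  5014^2583=981
  5014^2584=732  5014^2585=3646  5014^2586=4347  5014^2587=2727  5014^2588=1633
  5014^2589=3706  5014^2590=4851  5014^2591=1955  5014^2592=3908  5014^2593=4045
  5014^2594=2693  5014^2595=96  5014^2596=5812  5014^2597=2519  5014^2598=3640
  5014^2599=5548  5014^2600=5307  5014^2601=4534  5014^2602=1795  5014^2603=2564
  5014^2604=4018  5014^2605=4969
Found 4969 at exponent 2605.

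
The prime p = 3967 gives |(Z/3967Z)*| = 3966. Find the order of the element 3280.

The order of 3280 must divide p − 1 = 3966 = 2 · 3 · 661.
Divisors: 1, 2, 3, 6, 661, 1322, 1983, 3966.
Check each in increasing order: 3280^1 ≡ 3280;  3280^2 ≡ 3863;  3280^3 ≡ 42;  3280^6 ≡ 1764;  3280^661 ≡ 889;  3280^1322 ≡ 888;  3280^1983 ≡ 3966;  3280^3966 ≡ 1.
Smallest exponent giving 1 is 3966.

3966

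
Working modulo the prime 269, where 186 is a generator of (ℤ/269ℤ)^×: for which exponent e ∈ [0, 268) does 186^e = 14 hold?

40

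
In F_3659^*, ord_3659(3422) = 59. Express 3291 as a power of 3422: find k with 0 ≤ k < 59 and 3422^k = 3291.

Baby-step giant-step with m = ceil(sqrt(59)) = 8.
Baby table (3422^j mod 3659 for j=0..7):
  0:1  1:3422  2:1284  3:3048  4:2106  5:2161  6:103  7:1202
Giant step factor: 3422^(-8) ≡ 1088 (mod 3659).
Scan 3291·1088^i mod 3659 for i = 0, 1, …:
  i=0: 3291   i=1: 2106
Match at i=1, j=4: k = 1·8 + 4 = 12.

12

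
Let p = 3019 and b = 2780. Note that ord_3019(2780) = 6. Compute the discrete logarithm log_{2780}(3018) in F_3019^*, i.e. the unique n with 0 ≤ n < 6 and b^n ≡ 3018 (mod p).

3

Successive powers of 2780 modulo 3019:
  2780^0=1  2780^1=2780  2780^2=2779  2780^3=3018
So 2780^3 ≡ 3018 (mod 3019), giving n = 3.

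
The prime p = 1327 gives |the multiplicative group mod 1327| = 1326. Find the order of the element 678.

The order of 678 must divide p − 1 = 1326 = 2 · 3 · 13 · 17.
Divisors: 1, 2, 3, 6, 13, 17, 26, 34, 39, 51, 78, 102, 221, 442, 663, 1326.
Check each in increasing order: 678^1 ≡ 678;  678^2 ≡ 542;  678^3 ≡ 1224;  678^6 ≡ 1320;  678^13 ≡ 47;  678^17 ≡ 800;  678^26 ≡ 882;  678^34 ≡ 386;  678^39 ≡ 317;  678^51 ≡ 936;  678^78 ≡ 964;  678^102 ≡ 276;  678^221 ≡ 979;  678^442 ≡ 347;  678^663 ≡ 1.
Smallest exponent giving 1 is 663.

663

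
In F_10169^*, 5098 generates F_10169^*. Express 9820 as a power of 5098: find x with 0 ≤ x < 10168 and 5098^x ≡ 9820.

4968

Baby-step giant-step with m = ceil(sqrt(10168)) = 101.
Baby table (5098^j mod 10169 for j=0..100):
  0:1  1:5098  2:7809  3:8816  4:7157  5:14  6:189  7:7636
  8:1396  9:8677  10:196  11:2646  12:5214  13:9375  14:9619  15:2744
  16:6537  17:1813  18:9222  19:2469  20:7909  21:10166  22:5044  23:7080
  24:4059  25:9036  26:10127  27:9602  28:7599  29:5981  30:4476  31:9581
  32:2231  33:4696  34:2382  35:1650  36:1937  37:727  38:4730  39:2841
  40:2762  41:6780  42:9  43:5206  44:9267  45:8161  46:3399  47:126
  48:1701  49:7710  50:2395  51:6910  52:1764  53:3476  54:6250  55:3023
  56:5219  57:4358  58:7988  59:6148  60:1646  61:1883  62:10167  63:10142
  64:4720  65:2706  66:6024  67:10141  68:9791  69:5066  70:7377  71:2984
  72:9777  73:4877  74:9910  75:1588  76:1100  77:4681  78:7264  79:6543
  80:1894  81:5231  82:4520  83:6  84:81  85:6178  86:2051  87:2266
  88:84  89:1134  90:5140  91:8376  92:1217  93:1176  94:5707  95:777
  96:5405  97:6869  98:6295  99:8715  100:709
Giant step factor: 5098^(-101) ≡ 1770 (mod 10169).
Scan 9820·1770^i mod 10169 for i = 0, 1, …:
  i=0: 9820   i=1: 2579   i=2: 9118   i=3: 657
  i=4: 3624   i=5: 8010   i=6: 2114   i=7: 9757
  i=8: 2928   i=9: 6539     …   i=48: 4362
  i=49: 2469
Match at i=49, j=19: x = 49·101 + 19 = 4968.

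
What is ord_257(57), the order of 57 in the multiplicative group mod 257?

128

The order of 57 must divide p − 1 = 256 = 2^8.
Divisors: 1, 2, 4, 8, 16, 32, 64, 128, 256.
Check each in increasing order: 57^1 ≡ 57;  57^2 ≡ 165;  57^4 ≡ 240;  57^8 ≡ 32;  57^16 ≡ 253;  57^32 ≡ 16;  57^64 ≡ 256;  57^128 ≡ 1.
Smallest exponent giving 1 is 128.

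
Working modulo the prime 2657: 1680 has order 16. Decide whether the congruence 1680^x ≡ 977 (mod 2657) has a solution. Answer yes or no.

yes

977 ∈ ⟨1680⟩ iff 977^16 ≡ 1 (mod 2657), since |⟨1680⟩| = 16.
977^16 mod 2657 = 1.
Since 1 = 1, 977 lies in the subgroup.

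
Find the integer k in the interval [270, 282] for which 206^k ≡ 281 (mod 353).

274

Compute 206^270 mod 353 = 198, then multiply by 206 repeatedly:
  206^270=198  206^271=193  206^272=222  206^273=195  206^274=281
Found 281 at exponent 274.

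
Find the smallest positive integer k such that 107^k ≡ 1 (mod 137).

The order of 107 must divide p − 1 = 136 = 2^3 · 17.
Divisors: 1, 2, 4, 8, 17, 34, 68, 136.
Check each in increasing order: 107^1 ≡ 107;  107^2 ≡ 78;  107^4 ≡ 56;  107^8 ≡ 122;  107^17 ≡ 100;  107^34 ≡ 136;  107^68 ≡ 1.
Smallest exponent giving 1 is 68.

68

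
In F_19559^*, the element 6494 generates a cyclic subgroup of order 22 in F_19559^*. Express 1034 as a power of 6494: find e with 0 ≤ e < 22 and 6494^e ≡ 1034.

4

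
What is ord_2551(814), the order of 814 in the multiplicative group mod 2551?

510

The order of 814 must divide p − 1 = 2550 = 2 · 3 · 5^2 · 17.
Divisors: 1, 2, 3, 5, 6, 10, 15, 17, 25, 30, 34, 50, 51, 75, 85, 102, 150, 170, 255, 425, 510, 850, 1275, 2550.
Check each in increasing order: 814^1 ≡ 814;  814^2 ≡ 1887;  814^3 ≡ 316;  814^5 ≡ 1909;  814^6 ≡ 367;  814^10 ≡ 1453;  814^15 ≡ 840;  814^17 ≡ 909;  814^25 ≡ 1142;  814^30 ≡ 1524;  814^34 ≡ 2308;  814^50 ≡ 603;  814^51 ≡ 1050;  814^75 ≡ 2407;  814^85 ≡ 2501;  814^102 ≡ 468;  814^150 ≡ 328;  814^170 ≡ 2500;  814^255 ≡ 2550;  814^425 ≡ 51;  814^510 ≡ 1.
Smallest exponent giving 1 is 510.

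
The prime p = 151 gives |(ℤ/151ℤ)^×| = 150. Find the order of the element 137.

75

The order of 137 must divide p − 1 = 150 = 2 · 3 · 5^2.
Divisors: 1, 2, 3, 5, 6, 10, 15, 25, 30, 50, 75, 150.
Check each in increasing order: 137^1 ≡ 137;  137^2 ≡ 45;  137^3 ≡ 125;  137^5 ≡ 38;  137^6 ≡ 72;  137^10 ≡ 85;  137^15 ≡ 59;  137^25 ≡ 32;  137^30 ≡ 8;  137^50 ≡ 118;  137^75 ≡ 1.
Smallest exponent giving 1 is 75.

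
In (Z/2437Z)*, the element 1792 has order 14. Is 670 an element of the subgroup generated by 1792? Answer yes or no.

⟨1792⟩ has order 14; its elements mod 2437 are {1, 492, 530, 645, 670, 702, 801, 1636, 1735, 1767, 1792, 1907, 1945, 2436}.
670 is in this set.

yes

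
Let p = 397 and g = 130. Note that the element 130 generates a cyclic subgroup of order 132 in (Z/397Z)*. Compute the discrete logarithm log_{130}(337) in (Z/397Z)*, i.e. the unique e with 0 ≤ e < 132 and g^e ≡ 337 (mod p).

Baby-step giant-step with m = ceil(sqrt(132)) = 12.
Baby table (130^j mod 397 for j=0..11):
  0:1  1:130  2:226  3:2  4:260  5:55  6:4  7:123
  8:110  9:8  10:246  11:220
Giant step factor: 130^(-12) ≡ 273 (mod 397).
Scan 337·273^i mod 397 for i = 0, 1, …:
  i=0: 337   i=1: 294   i=2: 68   i=3: 302
  i=4: 267   i=5: 240   i=6: 15   i=7: 125
  i=8: 380   i=9: 123
Match at i=9, j=7: e = 9·12 + 7 = 115.

115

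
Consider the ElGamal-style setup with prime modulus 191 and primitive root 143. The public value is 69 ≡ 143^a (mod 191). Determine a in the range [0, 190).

Baby-step giant-step with m = ceil(sqrt(190)) = 14.
Baby table (143^j mod 191 for j=0..13):
  0:1  1:143  2:12  3:188  4:144  5:155  6:9  7:141
  8:108  9:164  10:150  11:58  12:81  13:123
Giant step factor: 143^(-14) ≡ 45 (mod 191).
Scan 69·45^i mod 191 for i = 0, 1, …:
  i=0: 69   i=1: 49   i=2: 104   i=3: 96
  i=4: 118   i=5: 153   i=6: 9
Match at i=6, j=6: a = 6·14 + 6 = 90.

90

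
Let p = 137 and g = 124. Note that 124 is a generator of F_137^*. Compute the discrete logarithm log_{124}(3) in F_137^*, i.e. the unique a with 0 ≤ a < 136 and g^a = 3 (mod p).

Baby-step giant-step with m = ceil(sqrt(136)) = 12.
Baby table (124^j mod 137 for j=0..11):
  0:1  1:124  2:32  3:132  4:65  5:114  6:25  7:86
  8:115  9:12  10:118  11:110
Giant step factor: 124^(-12) ≡ 121 (mod 137).
Scan 3·121^i mod 137 for i = 0, 1, …:
  i=0: 3   i=1: 89   i=2: 83   i=3: 42
  i=4: 13   i=5: 66   i=6: 40   i=7: 45
  i=8: 102   i=9: 12
Match at i=9, j=9: a = 9·12 + 9 = 117.

117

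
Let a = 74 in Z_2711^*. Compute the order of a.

1355

The order of 74 must divide p − 1 = 2710 = 2 · 5 · 271.
Divisors: 1, 2, 5, 10, 271, 542, 1355, 2710.
Check each in increasing order: 74^1 ≡ 74;  74^2 ≡ 54;  74^5 ≡ 1615;  74^10 ≡ 243;  74^271 ≡ 1958;  74^542 ≡ 410;  74^1355 ≡ 1.
Smallest exponent giving 1 is 1355.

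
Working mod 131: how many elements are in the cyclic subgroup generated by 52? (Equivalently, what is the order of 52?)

13

The order of 52 must divide p − 1 = 130 = 2 · 5 · 13.
Divisors: 1, 2, 5, 10, 13, 26, 65, 130.
Check each in increasing order: 52^1 ≡ 52;  52^2 ≡ 84;  52^5 ≡ 112;  52^10 ≡ 99;  52^13 ≡ 1.
Smallest exponent giving 1 is 13.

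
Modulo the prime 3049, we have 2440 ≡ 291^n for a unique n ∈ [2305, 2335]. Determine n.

2334

Compute 291^2305 mod 3049 = 329, then multiply by 291 repeatedly:
  291^2305=329  291^2306=1220  291^2307=1336  291^2308=1553  291^2309=671
  291^2310=125  291^2311=2836  291^2312=2046  291^2313=831  291^2314=950
  291^2315=2040  291^2316=2134  291^2317=2047  291^2318=1122  291^2319=259
  291^2320=2193  291^2321=922  291^2322=3039  291^2323=139  291^2324=812
  291^2325=1519  291^2326=2973  291^2327=2276  291^2328=683  291^2329=568
  291^2330=642  291^2331=833  291^2332=1532  291^2333=658  291^2334=2440
Found 2440 at exponent 2334.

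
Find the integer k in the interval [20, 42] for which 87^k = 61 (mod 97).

32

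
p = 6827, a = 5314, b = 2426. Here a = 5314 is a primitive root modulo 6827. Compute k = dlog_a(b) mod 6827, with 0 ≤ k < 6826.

5668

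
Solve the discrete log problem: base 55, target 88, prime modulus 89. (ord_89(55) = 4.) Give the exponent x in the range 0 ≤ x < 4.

Successive powers of 55 modulo 89:
  55^0=1  55^1=55  55^2=88
So 55^2 ≡ 88 (mod 89), giving x = 2.

2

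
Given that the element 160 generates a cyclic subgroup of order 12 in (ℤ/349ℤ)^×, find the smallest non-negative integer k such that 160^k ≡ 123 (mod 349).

Successive powers of 160 modulo 349:
  160^0=1  160^1=160  160^2=123
So 160^2 ≡ 123 (mod 349), giving k = 2.

2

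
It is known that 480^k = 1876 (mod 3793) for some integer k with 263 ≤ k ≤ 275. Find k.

264

Compute 480^263 mod 3793 = 3386, then multiply by 480 repeatedly:
  480^263=3386  480^264=1876
Found 1876 at exponent 264.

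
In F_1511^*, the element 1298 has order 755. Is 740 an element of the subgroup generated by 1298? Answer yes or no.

no

740 ∈ ⟨1298⟩ iff 740^755 ≡ 1 (mod 1511), since |⟨1298⟩| = 755.
740^755 mod 1511 = 1510.
Since 1510 ≠ 1, 740 does not lie in the subgroup.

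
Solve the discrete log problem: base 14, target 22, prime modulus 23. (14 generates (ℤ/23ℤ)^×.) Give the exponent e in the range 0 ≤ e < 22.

11

Successive powers of 14 modulo 23:
  14^0=1  14^1=14  14^2=12  14^3=7  14^4=6  14^5=15
  14^6=3  14^7=19  14^8=13  14^9=21  14^10=18  14^11=22
So 14^11 ≡ 22 (mod 23), giving e = 11.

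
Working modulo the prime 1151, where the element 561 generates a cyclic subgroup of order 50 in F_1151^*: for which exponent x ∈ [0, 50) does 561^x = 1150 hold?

25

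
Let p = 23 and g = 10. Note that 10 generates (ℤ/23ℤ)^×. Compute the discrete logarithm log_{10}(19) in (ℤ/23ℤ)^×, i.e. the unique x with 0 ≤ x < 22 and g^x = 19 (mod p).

5

Successive powers of 10 modulo 23:
  10^0=1  10^1=10  10^2=8  10^3=11  10^4=18  10^5=19
So 10^5 ≡ 19 (mod 23), giving x = 5.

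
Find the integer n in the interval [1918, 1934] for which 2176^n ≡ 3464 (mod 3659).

1934

Compute 2176^1918 mod 3659 = 2360, then multiply by 2176 repeatedly:
  2176^1918=2360  2176^1919=1783  2176^1920=1268  2176^1921=282  2176^1922=2579
  2176^1923=2657  2176^1924=412  2176^1925=57  2176^1926=3285  2176^1927=2133
  2176^1928=1796  2176^1929=284  2176^1930=3272  2176^1931=3117  2176^1932=2465
  2176^1933=3405  2176^1934=3464
Found 3464 at exponent 1934.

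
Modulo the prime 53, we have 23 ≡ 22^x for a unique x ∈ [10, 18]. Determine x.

13

Compute 22^10 mod 53 = 6, then multiply by 22 repeatedly:
  22^10=6  22^11=26  22^12=42  22^13=23
Found 23 at exponent 13.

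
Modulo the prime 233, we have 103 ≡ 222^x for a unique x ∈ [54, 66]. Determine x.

Compute 222^54 mod 233 = 33, then multiply by 222 repeatedly:
  222^54=33  222^55=103
Found 103 at exponent 55.

55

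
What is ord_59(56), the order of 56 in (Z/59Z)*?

The order of 56 must divide p − 1 = 58 = 2 · 29.
Divisors: 1, 2, 29, 58.
Check each in increasing order: 56^1 ≡ 56;  56^2 ≡ 9;  56^29 ≡ 58;  56^58 ≡ 1.
Smallest exponent giving 1 is 58.

58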